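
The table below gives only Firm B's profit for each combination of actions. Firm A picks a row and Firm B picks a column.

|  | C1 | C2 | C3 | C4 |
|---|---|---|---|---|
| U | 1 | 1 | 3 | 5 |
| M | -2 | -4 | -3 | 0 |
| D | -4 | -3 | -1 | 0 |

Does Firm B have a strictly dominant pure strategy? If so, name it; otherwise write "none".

C4 vs C1: U: 5>1, M: 0>-2, D: 0>-4.
C4 vs C2: U: 5>1, M: 0>-4, D: 0>-3.
C4 vs C3: U: 5>3, M: 0>-3, D: 0>-1.
C4 strictly beats every other strategy against every opponent action, so it is strictly dominant.

C4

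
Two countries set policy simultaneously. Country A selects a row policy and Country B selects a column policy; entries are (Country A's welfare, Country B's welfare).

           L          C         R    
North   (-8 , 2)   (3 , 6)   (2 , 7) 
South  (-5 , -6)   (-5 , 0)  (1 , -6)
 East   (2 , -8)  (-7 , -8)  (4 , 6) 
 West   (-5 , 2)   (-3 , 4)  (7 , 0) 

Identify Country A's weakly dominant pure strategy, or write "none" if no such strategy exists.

none

North fails to dominate South at L (-8<-5).
South fails to dominate North at C (-5<3).
East fails to dominate North at C (-7<3).
West fails to dominate North at C (-3<3).
No single strategy dominates all the others.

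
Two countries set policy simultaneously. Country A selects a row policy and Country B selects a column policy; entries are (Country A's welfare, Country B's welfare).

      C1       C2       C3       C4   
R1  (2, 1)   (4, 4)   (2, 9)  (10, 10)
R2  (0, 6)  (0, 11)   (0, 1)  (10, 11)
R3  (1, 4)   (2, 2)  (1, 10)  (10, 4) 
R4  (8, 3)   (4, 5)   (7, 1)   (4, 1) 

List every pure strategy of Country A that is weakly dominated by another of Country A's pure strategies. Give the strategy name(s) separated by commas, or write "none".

Nothing dominates R1: R2 at C1 (2>0); R3 at C1 (2>1); R4 at C4 (10>4).
R2 is weakly dominated by R1 (C1: 2>0, C2: 4>0, C3: 2>0, C4: 10=10).
R3 is weakly dominated by R1 (C1: 2>1, C2: 4>2, C3: 2>1, C4: 10=10).
Nothing dominates R4: R1 at C1 (8>2); R2 at C1 (8>0); R3 at C1 (8>1).

R2, R3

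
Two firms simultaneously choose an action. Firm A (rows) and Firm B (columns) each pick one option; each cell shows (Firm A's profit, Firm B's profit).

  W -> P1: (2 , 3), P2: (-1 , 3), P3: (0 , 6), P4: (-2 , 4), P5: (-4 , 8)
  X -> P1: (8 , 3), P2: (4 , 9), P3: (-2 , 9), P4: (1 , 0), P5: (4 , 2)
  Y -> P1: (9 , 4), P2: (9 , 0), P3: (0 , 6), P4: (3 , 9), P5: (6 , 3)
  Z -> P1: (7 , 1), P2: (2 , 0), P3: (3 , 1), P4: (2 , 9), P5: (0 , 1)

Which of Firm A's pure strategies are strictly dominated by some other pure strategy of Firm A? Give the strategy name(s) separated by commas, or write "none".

W is strictly dominated by Z (P1: 7>2, P2: 2>-1, P3: 3>0, P4: 2>-2, P5: 0>-4).
X: dominated, since Y does at least as well everywhere (P1: 9>8, P2: 9>4, P3: 0>-2, P4: 3>1, P5: 6>4).
Y: no other strategy beats it everywhere (W at P1 (9>2); X at P1 (9>8); Z at P1 (9>7)).
Z is not dominated — it holds its own against W at P1 (7>2); X at P3 (3>-2); Y at P3 (3>0).

W, X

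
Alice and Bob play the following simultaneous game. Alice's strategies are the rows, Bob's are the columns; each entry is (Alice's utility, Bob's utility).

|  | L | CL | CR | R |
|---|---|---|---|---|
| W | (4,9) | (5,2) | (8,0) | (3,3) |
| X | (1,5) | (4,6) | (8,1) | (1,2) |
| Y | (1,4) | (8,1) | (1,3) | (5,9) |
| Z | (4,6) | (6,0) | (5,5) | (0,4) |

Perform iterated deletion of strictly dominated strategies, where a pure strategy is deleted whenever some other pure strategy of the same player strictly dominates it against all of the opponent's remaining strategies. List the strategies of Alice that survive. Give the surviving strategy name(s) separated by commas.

W, Y, Z

For Bob, L strictly dominates CR on the remaining rows (W: 9>0, X: 5>1, Y: 4>3, Z: 6>5); eliminate CR.
Alice's strategy X is strictly dominated by W (L: 4>1, CL: 5>4, R: 3>1) and is removed.
For Bob, L strictly dominates CL on the remaining rows (W: 9>2, Y: 4>1, Z: 6>0); eliminate CL.
Among the remaining strategies, none is strictly dominated by another pure strategy of the same player, so the elimination stops.
Surviving strategies — Alice: {W, Y, Z}; Bob: {L, R}.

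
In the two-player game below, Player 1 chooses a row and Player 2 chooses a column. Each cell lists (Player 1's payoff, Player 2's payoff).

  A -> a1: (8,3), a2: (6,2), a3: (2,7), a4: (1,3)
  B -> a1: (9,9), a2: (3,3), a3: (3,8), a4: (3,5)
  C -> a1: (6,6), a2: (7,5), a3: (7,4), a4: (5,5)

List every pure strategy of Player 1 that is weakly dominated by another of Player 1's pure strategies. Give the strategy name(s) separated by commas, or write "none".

A is not dominated — it holds its own against B at a2 (6>3); C at a1 (8>6).
Nothing dominates B: A at a1 (9>8); C at a1 (9>6).
Nothing dominates C: A at a2 (7>6); B at a2 (7>3).

none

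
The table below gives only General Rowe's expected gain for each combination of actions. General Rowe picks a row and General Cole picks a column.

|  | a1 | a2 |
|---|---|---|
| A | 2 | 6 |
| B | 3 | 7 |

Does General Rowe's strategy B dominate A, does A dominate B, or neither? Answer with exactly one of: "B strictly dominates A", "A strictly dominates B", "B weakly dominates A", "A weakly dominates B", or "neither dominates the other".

B's payoffs vs A's, by General Cole's action — a1: 3>2, a2: 7>6.
Every comparison favours B, so B strictly dominates A.

B strictly dominates A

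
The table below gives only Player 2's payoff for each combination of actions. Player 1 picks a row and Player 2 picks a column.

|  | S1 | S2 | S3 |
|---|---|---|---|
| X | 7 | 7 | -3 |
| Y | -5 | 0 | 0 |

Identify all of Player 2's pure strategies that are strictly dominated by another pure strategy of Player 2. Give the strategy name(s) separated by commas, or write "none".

none

S1: no other strategy beats it everywhere (S2 at X (7=7); S3 at X (7>-3)).
Nothing dominates S2: S1 at X (7=7); S3 at X (7>-3).
S3: no other strategy beats it everywhere (S1 at Y (0>-5); S2 at Y (0=0)).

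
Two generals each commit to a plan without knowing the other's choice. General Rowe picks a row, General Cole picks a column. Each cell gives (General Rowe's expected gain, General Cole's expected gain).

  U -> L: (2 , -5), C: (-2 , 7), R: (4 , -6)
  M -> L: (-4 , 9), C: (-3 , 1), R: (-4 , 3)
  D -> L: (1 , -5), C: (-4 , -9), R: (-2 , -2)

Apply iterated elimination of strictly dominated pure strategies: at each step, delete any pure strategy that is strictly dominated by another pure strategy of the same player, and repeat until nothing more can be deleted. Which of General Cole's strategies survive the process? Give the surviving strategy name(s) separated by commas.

C

For General Rowe, U strictly dominates M on the remaining columns (L: 2>-4, C: -2>-3, R: 4>-4); eliminate M.
For General Rowe, U strictly dominates D on the remaining columns (L: 2>1, C: -2>-4, R: 4>-2); eliminate D.
General Cole's strategy L is strictly dominated by C (U: 7>-5) and is removed.
General Cole's strategy R is strictly dominated by C (U: 7>-6) and is removed.
Among the remaining strategies, none is strictly dominated by another pure strategy of the same player, so the elimination stops.
Surviving strategies — General Rowe: {U}; General Cole: {C}.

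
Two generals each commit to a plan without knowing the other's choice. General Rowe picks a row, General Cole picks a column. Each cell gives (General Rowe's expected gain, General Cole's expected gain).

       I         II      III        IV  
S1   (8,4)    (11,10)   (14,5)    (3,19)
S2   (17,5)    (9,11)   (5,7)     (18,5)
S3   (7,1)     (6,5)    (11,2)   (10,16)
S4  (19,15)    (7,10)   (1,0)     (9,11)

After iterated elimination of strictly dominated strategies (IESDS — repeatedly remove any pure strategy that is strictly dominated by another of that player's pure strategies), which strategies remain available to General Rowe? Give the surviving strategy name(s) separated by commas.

S1, S2, S4

For General Cole, II strictly dominates III on the remaining rows (S1: 10>5, S2: 11>7, S3: 5>2, S4: 10>0); eliminate III.
For General Rowe, S2 strictly dominates S3 on the remaining columns (I: 17>7, II: 9>6, IV: 18>10); eliminate S3.
Among the remaining strategies, none is strictly dominated by another pure strategy of the same player, so the elimination stops.
Surviving strategies — General Rowe: {S1, S2, S4}; General Cole: {I, II, IV}.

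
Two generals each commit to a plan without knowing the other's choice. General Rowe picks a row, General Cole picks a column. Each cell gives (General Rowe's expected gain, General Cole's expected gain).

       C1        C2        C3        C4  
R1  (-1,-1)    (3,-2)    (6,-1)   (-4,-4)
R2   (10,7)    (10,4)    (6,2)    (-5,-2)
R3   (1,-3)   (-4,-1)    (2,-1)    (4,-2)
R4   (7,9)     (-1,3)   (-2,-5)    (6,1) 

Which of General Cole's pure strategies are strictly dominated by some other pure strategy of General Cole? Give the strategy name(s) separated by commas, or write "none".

C4

C1 is not dominated — it holds its own against C2 at R1 (-1>-2); C3 at R1 (-1=-1); C4 at R1 (-1>-4).
Nothing dominates C2: C1 at R3 (-1>-3); C3 at R2 (4>2); C4 at R1 (-2>-4).
Nothing dominates C3: C1 at R1 (-1=-1); C2 at R1 (-1>-2); C4 at R1 (-1>-4).
C4: dominated, since C2 does at least as well everywhere (R1: -2>-4, R2: 4>-2, R3: -1>-2, R4: 3>1).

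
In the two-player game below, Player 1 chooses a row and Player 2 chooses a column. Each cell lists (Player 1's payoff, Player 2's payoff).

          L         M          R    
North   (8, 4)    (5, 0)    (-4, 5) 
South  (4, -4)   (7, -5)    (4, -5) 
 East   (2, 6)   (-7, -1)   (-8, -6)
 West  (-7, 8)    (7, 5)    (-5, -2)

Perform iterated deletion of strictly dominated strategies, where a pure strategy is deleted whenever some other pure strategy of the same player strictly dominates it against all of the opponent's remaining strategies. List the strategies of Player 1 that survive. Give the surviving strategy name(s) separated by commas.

North, South

Player 1's strategy East is strictly dominated by North (L: 8>2, M: 5>-7, R: -4>-8) and is removed.
Player 2's strategy M is strictly dominated by L (North: 4>0, South: -4>-5, West: 8>5) and is removed.
Player 1's strategy West is strictly dominated by North (L: 8>-7, R: -4>-5) and is removed.
Among the remaining strategies, none is strictly dominated by another pure strategy of the same player, so the elimination stops.
Surviving strategies — Player 1: {North, South}; Player 2: {L, R}.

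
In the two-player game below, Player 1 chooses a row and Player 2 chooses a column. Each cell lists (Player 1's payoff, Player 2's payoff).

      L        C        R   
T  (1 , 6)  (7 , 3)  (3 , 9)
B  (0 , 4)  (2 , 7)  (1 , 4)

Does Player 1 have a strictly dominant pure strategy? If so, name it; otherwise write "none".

T vs B: L: 1>0, C: 7>2, R: 3>1.
T strictly beats every other strategy against every opponent action, so it is strictly dominant.

T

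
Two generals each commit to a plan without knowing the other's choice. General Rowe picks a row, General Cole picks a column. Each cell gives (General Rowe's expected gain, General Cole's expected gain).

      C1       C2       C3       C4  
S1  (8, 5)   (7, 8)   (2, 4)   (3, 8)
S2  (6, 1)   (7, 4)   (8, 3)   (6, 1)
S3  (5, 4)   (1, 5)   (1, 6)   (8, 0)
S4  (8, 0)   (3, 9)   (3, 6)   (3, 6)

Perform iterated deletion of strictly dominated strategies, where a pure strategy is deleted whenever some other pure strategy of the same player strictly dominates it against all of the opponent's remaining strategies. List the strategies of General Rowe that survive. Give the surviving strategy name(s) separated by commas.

For General Cole, C2 strictly dominates C1 on the remaining rows (S1: 8>5, S2: 4>1, S3: 5>4, S4: 9>0); eliminate C1.
Row S4 is eliminated: S2 beats it against every remaining column (C2: 7>3, C3: 8>3, C4: 6>3).
Among the remaining strategies, none is strictly dominated by another pure strategy of the same player, so the elimination stops.
Surviving strategies — General Rowe: {S1, S2, S3}; General Cole: {C2, C3, C4}.

S1, S2, S3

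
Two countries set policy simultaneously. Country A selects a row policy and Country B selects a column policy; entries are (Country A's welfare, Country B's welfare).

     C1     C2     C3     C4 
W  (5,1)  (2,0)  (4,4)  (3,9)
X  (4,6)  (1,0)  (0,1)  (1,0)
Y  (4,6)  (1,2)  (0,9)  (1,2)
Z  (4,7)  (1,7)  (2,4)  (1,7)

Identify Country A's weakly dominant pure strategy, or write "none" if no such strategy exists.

W

W vs X: C1: 5>4, C2: 2>1, C3: 4>0, C4: 3>1.
W vs Y: C1: 5>4, C2: 2>1, C3: 4>0, C4: 3>1.
W vs Z: C1: 5>4, C2: 2>1, C3: 4>2, C4: 3>1.
W is at least as good as every other strategy against every opponent action, so it is weakly dominant.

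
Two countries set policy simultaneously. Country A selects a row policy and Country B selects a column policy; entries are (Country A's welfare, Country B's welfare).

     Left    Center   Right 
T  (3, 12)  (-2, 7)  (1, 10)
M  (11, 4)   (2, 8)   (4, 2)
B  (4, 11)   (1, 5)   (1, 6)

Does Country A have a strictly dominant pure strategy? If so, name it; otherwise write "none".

M vs T: Left: 11>3, Center: 2>-2, Right: 4>1.
M vs B: Left: 11>4, Center: 2>1, Right: 4>1.
M strictly beats every other strategy against every opponent action, so it is strictly dominant.

M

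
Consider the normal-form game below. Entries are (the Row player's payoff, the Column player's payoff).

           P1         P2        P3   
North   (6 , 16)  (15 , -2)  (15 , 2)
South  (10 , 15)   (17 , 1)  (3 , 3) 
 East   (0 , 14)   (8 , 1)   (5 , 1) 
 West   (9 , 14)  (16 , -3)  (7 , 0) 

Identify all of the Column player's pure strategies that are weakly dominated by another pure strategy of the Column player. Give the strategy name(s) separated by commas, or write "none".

P2, P3

Nothing dominates P1: P2 at North (16>-2); P3 at North (16>2).
P2 is weakly dominated by P1 (North: 16>-2, South: 15>1, East: 14>1, West: 14>-3).
P3 is weakly dominated by P1 (North: 16>2, South: 15>3, East: 14>1, West: 14>0).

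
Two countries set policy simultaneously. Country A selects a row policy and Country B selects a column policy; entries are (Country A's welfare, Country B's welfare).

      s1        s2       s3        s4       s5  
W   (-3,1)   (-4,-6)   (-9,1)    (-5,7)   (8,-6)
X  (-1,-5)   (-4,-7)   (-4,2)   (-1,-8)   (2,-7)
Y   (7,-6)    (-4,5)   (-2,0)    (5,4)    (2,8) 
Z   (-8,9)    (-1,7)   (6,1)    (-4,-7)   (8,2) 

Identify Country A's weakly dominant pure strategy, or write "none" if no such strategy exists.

none

W fails to dominate X at s1 (-3<-1).
X fails to dominate W at s5 (2<8).
Y fails to dominate W at s5 (2<8).
Z fails to dominate W at s1 (-8<-3).
No single strategy dominates all the others.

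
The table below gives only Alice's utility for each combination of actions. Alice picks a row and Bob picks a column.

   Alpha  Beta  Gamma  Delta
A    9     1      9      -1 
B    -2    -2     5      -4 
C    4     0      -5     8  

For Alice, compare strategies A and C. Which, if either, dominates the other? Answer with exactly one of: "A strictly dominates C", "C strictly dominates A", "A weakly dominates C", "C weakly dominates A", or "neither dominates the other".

Compare A to C across every action of Bob: Alpha: 9>4, Beta: 1>0, Gamma: 9>-5, Delta: -1<8.
A does better at Alpha, Beta, Gamma but worse at Delta; neither strategy dominates the other.

neither dominates the other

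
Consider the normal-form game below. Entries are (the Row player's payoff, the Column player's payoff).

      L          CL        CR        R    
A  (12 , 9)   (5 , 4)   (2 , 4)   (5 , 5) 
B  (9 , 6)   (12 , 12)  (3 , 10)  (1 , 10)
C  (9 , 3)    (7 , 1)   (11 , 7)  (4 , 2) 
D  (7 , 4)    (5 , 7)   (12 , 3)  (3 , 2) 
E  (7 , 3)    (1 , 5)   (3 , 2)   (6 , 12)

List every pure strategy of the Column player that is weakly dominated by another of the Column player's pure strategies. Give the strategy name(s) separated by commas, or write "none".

Nothing dominates L: CL at A (9>4); CR at A (9>4); R at A (9>5).
CL is not dominated — it holds its own against L at B (12>6); CR at B (12>10); R at B (12>10).
CR is not dominated — it holds its own against L at B (10>6); CL at C (7>1); R at C (7>2).
Nothing dominates R: L at B (10>6); CL at A (5>4); CR at A (5>4).

none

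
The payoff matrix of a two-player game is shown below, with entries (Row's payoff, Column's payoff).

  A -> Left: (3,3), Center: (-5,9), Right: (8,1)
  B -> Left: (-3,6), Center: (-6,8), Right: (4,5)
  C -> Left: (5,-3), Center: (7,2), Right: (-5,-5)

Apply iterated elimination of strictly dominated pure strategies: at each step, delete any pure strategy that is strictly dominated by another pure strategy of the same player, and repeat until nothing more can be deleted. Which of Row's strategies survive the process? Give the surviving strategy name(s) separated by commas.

Row B is eliminated: A beats it against every remaining column (Left: 3>-3, Center: -5>-6, Right: 8>4).
Column's strategy Left is strictly dominated by Center (A: 9>3, C: 2>-3) and is removed.
For Column, Center strictly dominates Right on the remaining rows (A: 9>1, C: 2>-5); eliminate Right.
Row A is eliminated: C beats it against every remaining column (Center: 7>-5).
Among the remaining strategies, none is strictly dominated by another pure strategy of the same player, so the elimination stops.
Surviving strategies — Row: {C}; Column: {Center}.

C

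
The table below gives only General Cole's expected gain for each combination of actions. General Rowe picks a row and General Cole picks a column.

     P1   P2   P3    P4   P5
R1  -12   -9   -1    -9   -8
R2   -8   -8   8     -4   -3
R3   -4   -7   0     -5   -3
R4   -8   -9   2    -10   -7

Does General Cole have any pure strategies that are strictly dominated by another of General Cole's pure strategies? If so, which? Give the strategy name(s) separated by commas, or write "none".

P3 strictly dominates P1 — R1: -1>-12, R2: 8>-8, R3: 0>-4, R4: 2>-8.
P3 strictly dominates P2 — R1: -1>-9, R2: 8>-8, R3: 0>-7, R4: 2>-9.
P3 is not dominated — it holds its own against P1 at R1 (-1>-12); P2 at R1 (-1>-9); P4 at R1 (-1>-9); P5 at R1 (-1>-8).
P4 is strictly dominated by P3 (R1: -1>-9, R2: 8>-4, R3: 0>-5, R4: 2>-10).
P5 is strictly dominated by P3 (R1: -1>-8, R2: 8>-3, R3: 0>-3, R4: 2>-7).

P1, P2, P4, P5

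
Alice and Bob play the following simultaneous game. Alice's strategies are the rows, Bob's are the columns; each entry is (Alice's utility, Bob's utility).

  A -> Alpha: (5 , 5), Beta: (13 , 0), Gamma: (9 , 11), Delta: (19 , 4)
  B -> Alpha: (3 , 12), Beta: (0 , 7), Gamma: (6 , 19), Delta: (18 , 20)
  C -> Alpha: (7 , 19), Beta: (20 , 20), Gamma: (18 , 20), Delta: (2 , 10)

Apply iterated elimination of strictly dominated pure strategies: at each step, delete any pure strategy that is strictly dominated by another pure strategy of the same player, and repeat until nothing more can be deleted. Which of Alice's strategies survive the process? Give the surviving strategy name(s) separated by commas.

C

For Alice, A strictly dominates B on the remaining columns (Alpha: 5>3, Beta: 13>0, Gamma: 9>6, Delta: 19>18); eliminate B.
Column Alpha is eliminated: Gamma beats it against every remaining row (A: 11>5, C: 20>19).
For Bob, Gamma strictly dominates Delta on the remaining rows (A: 11>4, C: 20>10); eliminate Delta.
Row A is eliminated: C beats it against every remaining column (Beta: 20>13, Gamma: 18>9).
Among the remaining strategies, none is strictly dominated by another pure strategy of the same player, so the elimination stops.
Surviving strategies — Alice: {C}; Bob: {Beta, Gamma}.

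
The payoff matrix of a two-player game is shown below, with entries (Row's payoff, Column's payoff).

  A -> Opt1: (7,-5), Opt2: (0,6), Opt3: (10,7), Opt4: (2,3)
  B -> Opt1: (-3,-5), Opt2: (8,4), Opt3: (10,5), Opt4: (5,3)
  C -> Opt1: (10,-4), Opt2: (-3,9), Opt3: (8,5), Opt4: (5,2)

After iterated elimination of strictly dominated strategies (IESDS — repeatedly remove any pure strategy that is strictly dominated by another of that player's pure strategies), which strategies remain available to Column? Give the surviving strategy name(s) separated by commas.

Column Opt1 is eliminated: Opt2 beats it against every remaining row (A: 6>-5, B: 4>-5, C: 9>-4).
Column's strategy Opt4 is strictly dominated by Opt2 (A: 6>3, B: 4>3, C: 9>2) and is removed.
Row's strategy C is strictly dominated by A (Opt2: 0>-3, Opt3: 10>8) and is removed.
For Column, Opt3 strictly dominates Opt2 on the remaining rows (A: 7>6, B: 5>4); eliminate Opt2.
Among the remaining strategies, none is strictly dominated by another pure strategy of the same player, so the elimination stops.
Surviving strategies — Row: {A, B}; Column: {Opt3}.

Opt3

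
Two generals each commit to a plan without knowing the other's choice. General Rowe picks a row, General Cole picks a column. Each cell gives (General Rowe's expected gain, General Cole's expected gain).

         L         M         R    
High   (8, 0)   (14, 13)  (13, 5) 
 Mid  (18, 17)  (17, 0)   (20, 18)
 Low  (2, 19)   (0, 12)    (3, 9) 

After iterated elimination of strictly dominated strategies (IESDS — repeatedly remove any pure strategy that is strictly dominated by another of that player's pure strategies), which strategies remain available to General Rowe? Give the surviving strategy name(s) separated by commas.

Mid

Row High is eliminated: Mid beats it against every remaining column (L: 18>8, M: 17>14, R: 20>13).
Row Low is eliminated: Mid beats it against every remaining column (L: 18>2, M: 17>0, R: 20>3).
For General Cole, R strictly dominates L on the remaining rows (Mid: 18>17); eliminate L.
Column M is eliminated: R beats it against every remaining row (Mid: 18>0).
Among the remaining strategies, none is strictly dominated by another pure strategy of the same player, so the elimination stops.
Surviving strategies — General Rowe: {Mid}; General Cole: {R}.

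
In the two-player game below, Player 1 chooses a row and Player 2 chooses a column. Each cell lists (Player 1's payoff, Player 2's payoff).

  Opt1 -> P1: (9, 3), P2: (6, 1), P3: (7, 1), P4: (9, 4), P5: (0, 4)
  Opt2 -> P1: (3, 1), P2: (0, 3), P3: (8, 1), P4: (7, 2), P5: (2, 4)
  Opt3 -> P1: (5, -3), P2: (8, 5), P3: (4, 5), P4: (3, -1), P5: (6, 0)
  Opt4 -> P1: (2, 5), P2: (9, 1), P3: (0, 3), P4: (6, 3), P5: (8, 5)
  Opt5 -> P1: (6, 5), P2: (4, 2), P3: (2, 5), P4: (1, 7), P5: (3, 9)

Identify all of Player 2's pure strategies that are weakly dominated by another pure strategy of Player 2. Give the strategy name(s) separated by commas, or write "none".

P5 weakly dominates P1 — Opt1: 4>3, Opt2: 4>1, Opt3: 0>-3, Opt4: 5=5, Opt5: 9>5.
Nothing dominates P2: P1 at Opt2 (3>1); P3 at Opt2 (3>1); P4 at Opt2 (3>2); P5 at Opt3 (5>0).
P3: no other strategy beats it everywhere (P1 at Opt3 (5>-3); P2 at Opt4 (3>1); P4 at Opt3 (5>-1); P5 at Opt3 (5>0)).
P5 weakly dominates P4 — Opt1: 4=4, Opt2: 4>2, Opt3: 0>-1, Opt4: 5>3, Opt5: 9>7.
P5: no other strategy beats it everywhere (P1 at Opt1 (4>3); P2 at Opt1 (4>1); P3 at Opt1 (4>1); P4 at Opt2 (4>2)).

P1, P4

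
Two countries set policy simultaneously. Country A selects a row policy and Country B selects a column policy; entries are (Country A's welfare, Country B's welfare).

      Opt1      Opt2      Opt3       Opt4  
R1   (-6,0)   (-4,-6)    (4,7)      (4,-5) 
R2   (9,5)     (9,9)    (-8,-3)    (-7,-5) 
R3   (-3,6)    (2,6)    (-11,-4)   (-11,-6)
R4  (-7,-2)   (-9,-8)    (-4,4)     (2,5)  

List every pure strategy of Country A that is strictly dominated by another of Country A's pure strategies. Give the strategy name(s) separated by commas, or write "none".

R3, R4

R1 is not dominated — it holds its own against R2 at Opt3 (4>-8); R3 at Opt3 (4>-11); R4 at Opt1 (-6>-7).
R2 is not dominated — it holds its own against R1 at Opt1 (9>-6); R3 at Opt1 (9>-3); R4 at Opt1 (9>-7).
R2 strictly dominates R3 — Opt1: 9>-3, Opt2: 9>2, Opt3: -8>-11, Opt4: -7>-11.
R1 strictly dominates R4 — Opt1: -6>-7, Opt2: -4>-9, Opt3: 4>-4, Opt4: 4>2.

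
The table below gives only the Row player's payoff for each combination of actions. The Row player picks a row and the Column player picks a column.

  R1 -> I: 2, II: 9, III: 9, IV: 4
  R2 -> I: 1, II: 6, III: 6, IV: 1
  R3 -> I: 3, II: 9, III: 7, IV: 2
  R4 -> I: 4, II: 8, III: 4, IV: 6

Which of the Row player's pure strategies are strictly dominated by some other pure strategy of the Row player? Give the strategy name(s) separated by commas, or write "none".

R2

R1 is not dominated — it holds its own against R2 at I (2>1); R3 at II (9=9); R4 at II (9>8).
R2 is strictly dominated by R1 (I: 2>1, II: 9>6, III: 9>6, IV: 4>1).
R3 is not dominated — it holds its own against R1 at I (3>2); R2 at I (3>1); R4 at II (9>8).
R4: no other strategy beats it everywhere (R1 at I (4>2); R2 at I (4>1); R3 at I (4>3)).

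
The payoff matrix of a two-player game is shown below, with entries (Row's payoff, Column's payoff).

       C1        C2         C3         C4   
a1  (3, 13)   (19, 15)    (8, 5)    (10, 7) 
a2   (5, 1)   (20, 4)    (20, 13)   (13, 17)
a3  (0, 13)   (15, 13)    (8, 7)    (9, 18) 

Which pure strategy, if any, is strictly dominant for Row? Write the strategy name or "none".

a2 vs a1: C1: 5>3, C2: 20>19, C3: 20>8, C4: 13>10.
a2 vs a3: C1: 5>0, C2: 20>15, C3: 20>8, C4: 13>9.
a2 strictly beats every other strategy against every opponent action, so it is strictly dominant.

a2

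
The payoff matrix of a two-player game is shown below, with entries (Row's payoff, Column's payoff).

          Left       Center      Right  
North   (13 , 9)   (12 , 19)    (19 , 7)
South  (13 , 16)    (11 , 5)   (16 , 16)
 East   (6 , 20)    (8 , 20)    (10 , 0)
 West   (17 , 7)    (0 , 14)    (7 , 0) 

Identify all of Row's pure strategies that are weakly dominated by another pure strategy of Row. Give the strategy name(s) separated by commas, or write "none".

North: no other strategy beats it everywhere (South at Center (12>11); East at Left (13>6); West at Center (12>0)).
North weakly dominates South — Left: 13=13, Center: 12>11, Right: 19>16.
North weakly dominates East — Left: 13>6, Center: 12>8, Right: 19>10.
West is not dominated — it holds its own against North at Left (17>13); South at Left (17>13); East at Left (17>6).

South, East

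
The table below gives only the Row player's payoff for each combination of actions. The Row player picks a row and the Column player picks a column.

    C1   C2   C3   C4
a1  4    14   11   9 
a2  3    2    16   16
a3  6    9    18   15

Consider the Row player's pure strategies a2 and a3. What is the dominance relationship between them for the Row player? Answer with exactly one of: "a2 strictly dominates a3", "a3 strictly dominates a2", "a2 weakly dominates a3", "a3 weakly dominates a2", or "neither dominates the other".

a2's payoffs vs a3's, by the Column player's action — C1: 3<6, C2: 2<9, C3: 16<18, C4: 16>15.
a2 does better at C4 but worse at C1, C2, C3; neither strategy dominates the other.

neither dominates the other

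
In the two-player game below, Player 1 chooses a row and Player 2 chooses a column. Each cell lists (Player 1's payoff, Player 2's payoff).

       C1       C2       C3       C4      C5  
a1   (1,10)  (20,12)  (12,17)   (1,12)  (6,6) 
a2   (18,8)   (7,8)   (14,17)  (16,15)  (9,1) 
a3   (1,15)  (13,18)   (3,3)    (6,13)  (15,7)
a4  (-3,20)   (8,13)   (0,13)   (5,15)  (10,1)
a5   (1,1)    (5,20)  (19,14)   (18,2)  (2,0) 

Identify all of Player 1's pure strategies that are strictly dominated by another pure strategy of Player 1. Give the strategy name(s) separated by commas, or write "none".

a4

a1: no other strategy beats it everywhere (a2 at C2 (20>7); a3 at C1 (1=1); a4 at C1 (1>-3); a5 at C1 (1=1)).
Nothing dominates a2: a1 at C1 (18>1); a3 at C1 (18>1); a4 at C1 (18>-3); a5 at C1 (18>1).
a3 is not dominated — it holds its own against a1 at C1 (1=1); a2 at C2 (13>7); a4 at C1 (1>-3); a5 at C1 (1=1).
a3 strictly dominates a4 — C1: 1>-3, C2: 13>8, C3: 3>0, C4: 6>5, C5: 15>10.
a5: no other strategy beats it everywhere (a1 at C1 (1=1); a2 at C3 (19>14); a3 at C1 (1=1); a4 at C1 (1>-3)).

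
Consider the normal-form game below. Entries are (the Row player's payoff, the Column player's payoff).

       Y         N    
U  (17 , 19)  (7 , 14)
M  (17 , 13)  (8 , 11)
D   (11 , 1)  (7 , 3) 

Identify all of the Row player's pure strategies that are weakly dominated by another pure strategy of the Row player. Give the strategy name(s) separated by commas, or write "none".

U: dominated, since M does at least as well everywhere (Y: 17=17, N: 8>7).
Nothing dominates M: U at N (8>7); D at Y (17>11).
D is weakly dominated by U (Y: 17>11, N: 7=7).

U, D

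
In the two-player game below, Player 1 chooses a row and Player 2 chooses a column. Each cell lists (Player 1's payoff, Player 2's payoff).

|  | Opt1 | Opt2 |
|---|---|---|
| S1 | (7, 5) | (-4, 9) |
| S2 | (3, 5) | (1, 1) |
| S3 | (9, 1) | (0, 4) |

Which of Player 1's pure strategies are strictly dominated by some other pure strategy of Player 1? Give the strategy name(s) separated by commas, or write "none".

S1

S3 strictly dominates S1 — Opt1: 9>7, Opt2: 0>-4.
S2 is not dominated — it holds its own against S1 at Opt2 (1>-4); S3 at Opt2 (1>0).
S3: no other strategy beats it everywhere (S1 at Opt1 (9>7); S2 at Opt1 (9>3)).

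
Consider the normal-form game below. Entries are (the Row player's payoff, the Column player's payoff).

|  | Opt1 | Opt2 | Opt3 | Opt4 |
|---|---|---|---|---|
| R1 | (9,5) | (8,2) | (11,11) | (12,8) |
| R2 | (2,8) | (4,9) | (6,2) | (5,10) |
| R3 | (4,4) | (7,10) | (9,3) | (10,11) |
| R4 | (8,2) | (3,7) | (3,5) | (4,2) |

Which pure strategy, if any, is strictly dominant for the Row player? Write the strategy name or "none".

R1

R1 vs R2: Opt1: 9>2, Opt2: 8>4, Opt3: 11>6, Opt4: 12>5.
R1 vs R3: Opt1: 9>4, Opt2: 8>7, Opt3: 11>9, Opt4: 12>10.
R1 vs R4: Opt1: 9>8, Opt2: 8>3, Opt3: 11>3, Opt4: 12>4.
R1 strictly beats every other strategy against every opponent action, so it is strictly dominant.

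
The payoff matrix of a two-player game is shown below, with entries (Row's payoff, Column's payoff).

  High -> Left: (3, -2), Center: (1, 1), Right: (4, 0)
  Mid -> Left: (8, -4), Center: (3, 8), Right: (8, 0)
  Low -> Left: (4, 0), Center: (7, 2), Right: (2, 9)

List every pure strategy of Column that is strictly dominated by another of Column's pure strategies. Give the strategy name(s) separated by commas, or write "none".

Left: dominated, since Center does at least as well everywhere (High: 1>-2, Mid: 8>-4, Low: 2>0).
Center is not dominated — it holds its own against Left at High (1>-2); Right at High (1>0).
Right: no other strategy beats it everywhere (Left at High (0>-2); Center at Low (9>2)).

Left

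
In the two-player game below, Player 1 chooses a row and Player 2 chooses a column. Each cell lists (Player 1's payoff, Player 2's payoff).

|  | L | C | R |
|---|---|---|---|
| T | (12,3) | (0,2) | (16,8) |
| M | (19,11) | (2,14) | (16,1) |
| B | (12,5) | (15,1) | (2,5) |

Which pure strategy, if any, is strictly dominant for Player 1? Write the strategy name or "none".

none

T fails to dominate M at L (12<19).
M fails to dominate T at R (16=16).
B fails to dominate T at L (12=12).
No single strategy dominates all the others.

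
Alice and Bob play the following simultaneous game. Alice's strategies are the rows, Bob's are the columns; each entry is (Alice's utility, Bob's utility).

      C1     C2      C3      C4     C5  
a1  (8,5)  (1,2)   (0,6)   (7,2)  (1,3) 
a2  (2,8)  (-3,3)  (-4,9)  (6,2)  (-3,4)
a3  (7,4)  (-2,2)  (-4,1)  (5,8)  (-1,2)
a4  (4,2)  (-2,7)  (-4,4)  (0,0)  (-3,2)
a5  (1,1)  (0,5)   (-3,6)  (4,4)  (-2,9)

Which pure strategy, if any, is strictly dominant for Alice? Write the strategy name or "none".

a1 vs a2: C1: 8>2, C2: 1>-3, C3: 0>-4, C4: 7>6, C5: 1>-3.
a1 vs a3: C1: 8>7, C2: 1>-2, C3: 0>-4, C4: 7>5, C5: 1>-1.
a1 vs a4: C1: 8>4, C2: 1>-2, C3: 0>-4, C4: 7>0, C5: 1>-3.
a1 vs a5: C1: 8>1, C2: 1>0, C3: 0>-3, C4: 7>4, C5: 1>-2.
a1 strictly beats every other strategy against every opponent action, so it is strictly dominant.

a1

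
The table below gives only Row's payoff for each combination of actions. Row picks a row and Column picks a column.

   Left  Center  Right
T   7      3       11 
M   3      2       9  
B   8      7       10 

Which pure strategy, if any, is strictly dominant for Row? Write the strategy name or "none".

T fails to dominate B at Left (7<8).
M fails to dominate T at Left (3<7).
B fails to dominate T at Right (10<11).
No single strategy dominates all the others.

none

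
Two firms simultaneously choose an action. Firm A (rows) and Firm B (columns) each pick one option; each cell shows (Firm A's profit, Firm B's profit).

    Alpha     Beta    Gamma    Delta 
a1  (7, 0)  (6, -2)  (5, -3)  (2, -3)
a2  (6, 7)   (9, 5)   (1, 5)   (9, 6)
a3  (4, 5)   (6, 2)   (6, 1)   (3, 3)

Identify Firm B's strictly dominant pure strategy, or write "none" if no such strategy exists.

Alpha

Alpha vs Beta: a1: 0>-2, a2: 7>5, a3: 5>2.
Alpha vs Gamma: a1: 0>-3, a2: 7>5, a3: 5>1.
Alpha vs Delta: a1: 0>-3, a2: 7>6, a3: 5>3.
Alpha strictly beats every other strategy against every opponent action, so it is strictly dominant.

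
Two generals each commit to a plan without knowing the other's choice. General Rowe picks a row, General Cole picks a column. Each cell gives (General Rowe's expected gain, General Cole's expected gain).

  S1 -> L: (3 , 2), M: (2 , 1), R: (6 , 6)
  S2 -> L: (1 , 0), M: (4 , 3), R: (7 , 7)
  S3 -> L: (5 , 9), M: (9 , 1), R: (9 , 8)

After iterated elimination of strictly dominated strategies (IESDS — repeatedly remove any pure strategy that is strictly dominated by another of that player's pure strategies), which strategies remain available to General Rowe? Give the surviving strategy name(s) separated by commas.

Row S1 is eliminated: S3 beats it against every remaining column (L: 5>3, M: 9>2, R: 9>6).
For General Rowe, S3 strictly dominates S2 on the remaining columns (L: 5>1, M: 9>4, R: 9>7); eliminate S2.
Column M is eliminated: L beats it against every remaining row (S3: 9>1).
Column R is eliminated: L beats it against every remaining row (S3: 9>8).
Among the remaining strategies, none is strictly dominated by another pure strategy of the same player, so the elimination stops.
Surviving strategies — General Rowe: {S3}; General Cole: {L}.

S3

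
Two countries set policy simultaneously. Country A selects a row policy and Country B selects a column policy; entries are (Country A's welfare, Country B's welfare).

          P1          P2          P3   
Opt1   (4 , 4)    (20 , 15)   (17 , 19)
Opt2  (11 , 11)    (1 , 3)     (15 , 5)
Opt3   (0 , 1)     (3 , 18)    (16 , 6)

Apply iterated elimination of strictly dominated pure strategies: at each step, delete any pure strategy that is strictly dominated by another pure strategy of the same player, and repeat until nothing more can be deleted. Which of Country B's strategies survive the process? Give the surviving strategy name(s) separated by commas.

P1, P3

Row Opt3 is eliminated: Opt1 beats it against every remaining column (P1: 4>0, P2: 20>3, P3: 17>16).
Country B's strategy P2 is strictly dominated by P3 (Opt1: 19>15, Opt2: 5>3) and is removed.
Among the remaining strategies, none is strictly dominated by another pure strategy of the same player, so the elimination stops.
Surviving strategies — Country A: {Opt1, Opt2}; Country B: {P1, P3}.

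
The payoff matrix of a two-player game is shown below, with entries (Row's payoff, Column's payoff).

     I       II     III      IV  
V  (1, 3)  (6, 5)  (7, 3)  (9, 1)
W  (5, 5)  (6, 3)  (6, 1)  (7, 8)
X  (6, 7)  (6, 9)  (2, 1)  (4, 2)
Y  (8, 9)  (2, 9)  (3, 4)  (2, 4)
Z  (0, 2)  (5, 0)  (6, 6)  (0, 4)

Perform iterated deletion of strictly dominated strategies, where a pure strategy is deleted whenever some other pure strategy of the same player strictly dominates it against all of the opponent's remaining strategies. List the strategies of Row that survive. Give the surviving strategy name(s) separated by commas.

For Row, V strictly dominates Z on the remaining columns (I: 1>0, II: 6>5, III: 7>6, IV: 9>0); eliminate Z.
Column III is eliminated: II beats it against every remaining row (V: 5>3, W: 3>1, X: 9>1, Y: 9>4).
Among the remaining strategies, none is strictly dominated by another pure strategy of the same player, so the elimination stops.
Surviving strategies — Row: {V, W, X, Y}; Column: {I, II, IV}.

V, W, X, Y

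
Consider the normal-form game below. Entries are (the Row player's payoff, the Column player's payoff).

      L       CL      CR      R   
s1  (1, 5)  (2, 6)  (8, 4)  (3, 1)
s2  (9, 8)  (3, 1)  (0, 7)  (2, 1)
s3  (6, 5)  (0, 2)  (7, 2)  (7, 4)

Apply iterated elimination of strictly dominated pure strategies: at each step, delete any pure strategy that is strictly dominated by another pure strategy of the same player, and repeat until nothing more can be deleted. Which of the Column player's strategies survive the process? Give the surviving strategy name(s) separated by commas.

L

For the Column player, L strictly dominates CR on the remaining rows (s1: 5>4, s2: 8>7, s3: 5>2); eliminate CR.
For the Column player, L strictly dominates R on the remaining rows (s1: 5>1, s2: 8>1, s3: 5>4); eliminate R.
Row s1 is eliminated: s2 beats it against every remaining column (L: 9>1, CL: 3>2).
For the Row player, s2 strictly dominates s3 on the remaining columns (L: 9>6, CL: 3>0); eliminate s3.
For the Column player, L strictly dominates CL on the remaining rows (s2: 8>1); eliminate CL.
Among the remaining strategies, none is strictly dominated by another pure strategy of the same player, so the elimination stops.
Surviving strategies — the Row player: {s2}; the Column player: {L}.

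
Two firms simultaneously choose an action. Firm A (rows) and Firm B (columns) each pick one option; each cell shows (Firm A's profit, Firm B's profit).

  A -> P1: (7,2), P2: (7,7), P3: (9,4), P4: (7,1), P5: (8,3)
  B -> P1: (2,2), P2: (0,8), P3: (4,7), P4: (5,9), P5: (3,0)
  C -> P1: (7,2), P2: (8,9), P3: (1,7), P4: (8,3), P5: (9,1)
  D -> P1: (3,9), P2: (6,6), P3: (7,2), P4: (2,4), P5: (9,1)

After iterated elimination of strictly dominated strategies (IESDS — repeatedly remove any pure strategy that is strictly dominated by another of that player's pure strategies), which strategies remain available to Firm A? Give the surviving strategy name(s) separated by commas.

For Firm A, A strictly dominates B on the remaining columns (P1: 7>2, P2: 7>0, P3: 9>4, P4: 7>5, P5: 8>3); eliminate B.
Column P3 is eliminated: P2 beats it against every remaining row (A: 7>4, C: 9>7, D: 6>2).
For Firm B, P2 strictly dominates P4 on the remaining rows (A: 7>1, C: 9>3, D: 6>4); eliminate P4.
Firm B's strategy P5 is strictly dominated by P2 (A: 7>3, C: 9>1, D: 6>1) and is removed.
Row D is eliminated: A beats it against every remaining column (P1: 7>3, P2: 7>6).
Firm B's strategy P1 is strictly dominated by P2 (A: 7>2, C: 9>2) and is removed.
Firm A's strategy A is strictly dominated by C (P2: 8>7) and is removed.
Among the remaining strategies, none is strictly dominated by another pure strategy of the same player, so the elimination stops.
Surviving strategies — Firm A: {C}; Firm B: {P2}.

C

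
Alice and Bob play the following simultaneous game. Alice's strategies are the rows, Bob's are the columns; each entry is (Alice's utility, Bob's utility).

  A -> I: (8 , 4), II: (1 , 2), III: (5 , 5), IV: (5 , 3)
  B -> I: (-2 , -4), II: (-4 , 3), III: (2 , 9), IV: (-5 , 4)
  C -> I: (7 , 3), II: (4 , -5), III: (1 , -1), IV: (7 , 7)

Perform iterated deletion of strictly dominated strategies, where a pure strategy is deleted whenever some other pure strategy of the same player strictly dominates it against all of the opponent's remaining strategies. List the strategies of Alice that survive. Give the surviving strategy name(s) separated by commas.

A, C

Alice's strategy B is strictly dominated by A (I: 8>-2, II: 1>-4, III: 5>2, IV: 5>-5) and is removed.
For Bob, I strictly dominates II on the remaining rows (A: 4>2, C: 3>-5); eliminate II.
Among the remaining strategies, none is strictly dominated by another pure strategy of the same player, so the elimination stops.
Surviving strategies — Alice: {A, C}; Bob: {I, III, IV}.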